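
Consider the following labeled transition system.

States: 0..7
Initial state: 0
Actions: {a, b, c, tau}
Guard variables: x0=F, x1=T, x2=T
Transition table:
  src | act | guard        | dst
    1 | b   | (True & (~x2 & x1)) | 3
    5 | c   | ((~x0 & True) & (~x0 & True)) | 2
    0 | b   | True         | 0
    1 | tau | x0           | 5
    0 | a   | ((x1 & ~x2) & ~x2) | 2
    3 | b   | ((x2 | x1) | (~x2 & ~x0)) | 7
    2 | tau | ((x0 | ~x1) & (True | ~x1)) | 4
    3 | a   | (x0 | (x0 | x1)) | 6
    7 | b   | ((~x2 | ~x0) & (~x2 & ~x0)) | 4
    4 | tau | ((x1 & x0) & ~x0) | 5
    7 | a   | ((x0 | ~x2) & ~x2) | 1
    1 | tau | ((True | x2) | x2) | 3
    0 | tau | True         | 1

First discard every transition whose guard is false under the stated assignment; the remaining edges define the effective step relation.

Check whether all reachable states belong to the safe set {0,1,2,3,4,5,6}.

Safe = {0,1,2,3,4,5,6}
Reach set: {0,1,3,6,7}
  0: ✓
  1: ✓
  3: ✓
  6: ✓
  7: outside
witness against invariant: tau·tau·b → 7

Answer: INVARIANT VIOLATED at state 7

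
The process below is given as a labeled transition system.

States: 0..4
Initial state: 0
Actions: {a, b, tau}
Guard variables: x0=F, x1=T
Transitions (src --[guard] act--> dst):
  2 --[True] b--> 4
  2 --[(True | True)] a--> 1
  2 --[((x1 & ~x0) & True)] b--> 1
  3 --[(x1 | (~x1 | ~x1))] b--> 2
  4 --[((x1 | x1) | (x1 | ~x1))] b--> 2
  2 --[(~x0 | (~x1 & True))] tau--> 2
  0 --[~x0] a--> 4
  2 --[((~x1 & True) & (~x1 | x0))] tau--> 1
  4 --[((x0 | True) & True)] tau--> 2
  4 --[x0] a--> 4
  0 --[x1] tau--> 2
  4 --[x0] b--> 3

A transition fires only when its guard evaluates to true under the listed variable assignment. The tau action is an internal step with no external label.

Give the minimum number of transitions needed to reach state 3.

Answer: UNREACHABLE

Trace:
Layered search for 3:
  L0 = {0}
  L1 = {2,4}
  L2 = {1}
3 never appears.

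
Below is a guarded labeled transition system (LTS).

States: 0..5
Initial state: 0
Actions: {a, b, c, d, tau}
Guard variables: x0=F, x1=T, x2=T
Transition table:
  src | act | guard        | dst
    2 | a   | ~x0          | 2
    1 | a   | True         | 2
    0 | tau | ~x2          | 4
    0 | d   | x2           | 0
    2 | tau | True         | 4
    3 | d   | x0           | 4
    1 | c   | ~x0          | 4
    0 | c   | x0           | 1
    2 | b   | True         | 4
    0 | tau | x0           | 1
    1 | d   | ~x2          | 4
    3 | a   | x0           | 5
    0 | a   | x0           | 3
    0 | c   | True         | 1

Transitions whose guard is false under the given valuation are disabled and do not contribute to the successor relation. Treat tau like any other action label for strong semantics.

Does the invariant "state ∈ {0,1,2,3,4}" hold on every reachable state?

Safe = {0,1,2,3,4}
Reach set: {0,1,2,4}
  0: safe
  1: safe
  2: safe
  4: safe

Answer: INVARIANT HOLDS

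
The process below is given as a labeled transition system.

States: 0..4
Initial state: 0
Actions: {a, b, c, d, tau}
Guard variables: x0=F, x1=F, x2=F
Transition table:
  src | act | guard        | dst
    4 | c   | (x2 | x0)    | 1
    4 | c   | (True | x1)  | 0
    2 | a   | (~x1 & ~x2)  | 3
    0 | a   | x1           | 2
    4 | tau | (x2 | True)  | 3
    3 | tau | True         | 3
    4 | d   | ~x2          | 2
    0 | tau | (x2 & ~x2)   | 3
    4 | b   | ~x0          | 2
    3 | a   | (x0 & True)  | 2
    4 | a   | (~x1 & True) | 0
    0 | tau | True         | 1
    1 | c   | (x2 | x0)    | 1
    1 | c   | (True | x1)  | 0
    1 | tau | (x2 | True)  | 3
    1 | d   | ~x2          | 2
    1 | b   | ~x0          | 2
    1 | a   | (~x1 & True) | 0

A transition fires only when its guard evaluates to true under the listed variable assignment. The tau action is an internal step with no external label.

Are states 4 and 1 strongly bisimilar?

Refine partition for ~:
  round 0: {{0,1,2,3,4}}
  round 1: {{0,3},{1,4},{2}}
  round 2: {{0},{1,4},{2},{3}}
4 equivalence class(es) (converged in 3)
4∈{1,4}, 1∈{1,4}

Answer: BISIMILAR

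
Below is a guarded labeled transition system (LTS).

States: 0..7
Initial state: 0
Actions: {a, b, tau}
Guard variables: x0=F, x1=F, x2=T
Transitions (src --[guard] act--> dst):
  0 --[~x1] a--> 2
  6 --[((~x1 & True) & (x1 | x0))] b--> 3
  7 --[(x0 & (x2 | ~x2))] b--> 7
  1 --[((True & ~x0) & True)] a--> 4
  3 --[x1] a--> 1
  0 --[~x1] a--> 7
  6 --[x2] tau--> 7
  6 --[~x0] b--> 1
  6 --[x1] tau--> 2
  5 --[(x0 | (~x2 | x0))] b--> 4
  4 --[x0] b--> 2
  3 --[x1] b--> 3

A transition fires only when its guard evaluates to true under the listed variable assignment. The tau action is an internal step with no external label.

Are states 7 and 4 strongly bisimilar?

Refine partition for ~:
  round 0: {{0,1,2,3,4,5,6,7}}
  round 1: {{0,1},{2,3,4,5,7},{6}}
Fixed point at round 2; 3 class(es).
class of 7: {2,3,4,5,7}; class of 4: {2,3,4,5,7}

Answer: BISIMILAR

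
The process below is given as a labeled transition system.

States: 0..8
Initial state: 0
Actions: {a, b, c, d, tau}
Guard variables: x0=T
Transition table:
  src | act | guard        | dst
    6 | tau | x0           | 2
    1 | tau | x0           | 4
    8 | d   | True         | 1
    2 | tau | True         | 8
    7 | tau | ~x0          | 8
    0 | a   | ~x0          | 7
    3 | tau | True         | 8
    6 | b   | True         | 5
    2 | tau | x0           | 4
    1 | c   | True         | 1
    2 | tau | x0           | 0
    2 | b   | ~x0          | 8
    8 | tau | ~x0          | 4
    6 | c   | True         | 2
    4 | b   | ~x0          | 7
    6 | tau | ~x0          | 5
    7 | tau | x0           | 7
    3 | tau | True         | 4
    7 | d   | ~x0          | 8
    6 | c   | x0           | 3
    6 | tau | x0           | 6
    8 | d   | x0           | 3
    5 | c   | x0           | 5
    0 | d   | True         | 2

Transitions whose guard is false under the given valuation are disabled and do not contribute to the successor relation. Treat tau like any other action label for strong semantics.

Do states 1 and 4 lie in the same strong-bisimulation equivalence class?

Answer: NOT BISIMILAR

Analysis:
Bisimulation quotient by refinement:
  round 0: {{0,1,2,3,4,5,6,7,8}}
  round 1: {{0,8},{1},{2,3,7},{4},{5},{6}}
  round 2: {{0},{1},{2,3},{4},{5},{6},{7},{8}}
  round 3: {{0},{1},{2},{3},{4},{5},{6},{7},{8}}
9 equivalence class(es) (converged in 4)
class of 1: {1}; class of 4: {4}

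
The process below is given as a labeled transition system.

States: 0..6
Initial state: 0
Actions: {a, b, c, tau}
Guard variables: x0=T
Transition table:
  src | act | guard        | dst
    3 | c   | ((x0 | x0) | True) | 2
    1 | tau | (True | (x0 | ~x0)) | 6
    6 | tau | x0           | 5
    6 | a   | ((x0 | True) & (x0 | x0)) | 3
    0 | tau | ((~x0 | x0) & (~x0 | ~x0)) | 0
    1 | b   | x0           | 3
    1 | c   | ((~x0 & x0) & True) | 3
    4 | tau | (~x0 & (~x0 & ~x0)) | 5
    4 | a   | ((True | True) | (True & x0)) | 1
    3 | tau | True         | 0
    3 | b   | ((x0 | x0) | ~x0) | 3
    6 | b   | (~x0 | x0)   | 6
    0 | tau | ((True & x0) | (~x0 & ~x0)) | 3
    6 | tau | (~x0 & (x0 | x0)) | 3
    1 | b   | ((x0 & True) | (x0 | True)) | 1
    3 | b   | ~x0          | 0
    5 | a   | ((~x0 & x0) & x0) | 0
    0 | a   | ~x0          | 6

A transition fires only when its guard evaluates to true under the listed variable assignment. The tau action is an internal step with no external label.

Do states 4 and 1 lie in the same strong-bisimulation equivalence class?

Refine partition for ~:
  π0 = {{0,1,2,3,4,5,6}}
  π1 = {{0},{1},{2,5},{3},{4},{6}}
Fixed point at round 2; 6 class(es).
[4]={4}  [1]={1}

Answer: NOT BISIMILAR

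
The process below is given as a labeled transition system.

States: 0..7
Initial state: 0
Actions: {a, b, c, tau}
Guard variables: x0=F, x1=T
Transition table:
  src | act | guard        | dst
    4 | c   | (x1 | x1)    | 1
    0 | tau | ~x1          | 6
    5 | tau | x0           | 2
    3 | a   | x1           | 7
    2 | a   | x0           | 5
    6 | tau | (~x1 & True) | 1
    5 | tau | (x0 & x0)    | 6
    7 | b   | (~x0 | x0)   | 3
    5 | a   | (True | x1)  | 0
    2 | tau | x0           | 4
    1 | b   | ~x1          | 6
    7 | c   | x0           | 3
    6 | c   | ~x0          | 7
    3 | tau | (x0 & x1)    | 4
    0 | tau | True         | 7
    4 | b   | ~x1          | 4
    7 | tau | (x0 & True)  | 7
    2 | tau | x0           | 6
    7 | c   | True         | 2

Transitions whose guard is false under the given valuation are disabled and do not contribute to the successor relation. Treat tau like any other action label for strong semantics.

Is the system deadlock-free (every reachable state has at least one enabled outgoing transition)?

Reach set: {0,2,3,7}
  0: tau→7  [1 exit(s)]
  2: ∅  [no exit]
  3: a→7  [1 exit(s)]
  7: b→3  c→2  [2 exit(s)]
trace reaching 2: tau·c

Answer: DEADLOCK at state 2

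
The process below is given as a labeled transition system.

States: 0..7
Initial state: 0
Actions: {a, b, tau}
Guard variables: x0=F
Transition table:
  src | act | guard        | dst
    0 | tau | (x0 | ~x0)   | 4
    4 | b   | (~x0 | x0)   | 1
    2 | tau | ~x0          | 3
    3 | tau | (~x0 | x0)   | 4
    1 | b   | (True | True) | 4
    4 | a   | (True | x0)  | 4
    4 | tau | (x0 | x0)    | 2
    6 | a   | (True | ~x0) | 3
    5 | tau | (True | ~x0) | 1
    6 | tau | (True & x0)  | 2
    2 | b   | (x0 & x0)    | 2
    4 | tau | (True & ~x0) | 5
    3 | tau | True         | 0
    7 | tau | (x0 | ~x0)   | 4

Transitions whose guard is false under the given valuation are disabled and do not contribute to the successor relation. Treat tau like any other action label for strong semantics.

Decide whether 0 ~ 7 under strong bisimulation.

Refine partition for ~:
  π0 = {{0,1,2,3,4,5,6,7}}
  π1 = {{0,2,3,5,7},{1},{4},{6}}
  π2 = {{0,7},{1},{2},{3},{4},{5},{6}}
stable after 3 split(s): 7 block(s)
class of 0: {0,7}; class of 7: {0,7}

Answer: BISIMILAR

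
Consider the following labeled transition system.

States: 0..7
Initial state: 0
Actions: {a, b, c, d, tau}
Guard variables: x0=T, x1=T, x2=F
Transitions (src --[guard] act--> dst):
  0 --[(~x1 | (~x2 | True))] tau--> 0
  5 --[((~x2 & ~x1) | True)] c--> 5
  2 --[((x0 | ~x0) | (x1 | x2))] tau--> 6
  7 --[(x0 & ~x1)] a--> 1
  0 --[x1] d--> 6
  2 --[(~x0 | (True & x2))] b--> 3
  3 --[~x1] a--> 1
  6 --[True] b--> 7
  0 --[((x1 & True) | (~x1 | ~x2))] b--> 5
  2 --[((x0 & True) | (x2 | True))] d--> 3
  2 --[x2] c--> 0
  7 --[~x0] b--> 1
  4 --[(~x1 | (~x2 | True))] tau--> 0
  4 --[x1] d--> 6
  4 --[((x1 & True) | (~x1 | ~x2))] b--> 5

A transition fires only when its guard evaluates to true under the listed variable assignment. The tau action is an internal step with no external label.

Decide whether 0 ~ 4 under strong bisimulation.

Answer: BISIMILAR

Analysis:
Compute ~ classes (split until stable):
  round 0: {{0,1,2,3,4,5,6,7}}
  round 1: {{0,4},{1,3,7},{2},{5},{6}}
stable after 2 split(s): 5 block(s)
0∈{0,4}, 4∈{0,4}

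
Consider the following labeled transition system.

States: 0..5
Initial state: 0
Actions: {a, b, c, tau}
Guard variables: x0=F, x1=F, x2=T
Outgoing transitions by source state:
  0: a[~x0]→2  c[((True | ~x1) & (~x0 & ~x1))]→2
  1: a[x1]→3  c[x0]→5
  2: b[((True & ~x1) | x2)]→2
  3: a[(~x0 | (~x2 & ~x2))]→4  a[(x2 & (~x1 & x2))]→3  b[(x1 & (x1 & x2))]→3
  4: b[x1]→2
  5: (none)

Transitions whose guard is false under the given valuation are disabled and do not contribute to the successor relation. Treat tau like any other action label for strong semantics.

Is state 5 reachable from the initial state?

Answer: UNREACHABLE

Trace:
5 transition(s) survive guard evaluation.
L0 = {0}
L1 = {2}  cumulative {0,2}
Reachable = {0,2}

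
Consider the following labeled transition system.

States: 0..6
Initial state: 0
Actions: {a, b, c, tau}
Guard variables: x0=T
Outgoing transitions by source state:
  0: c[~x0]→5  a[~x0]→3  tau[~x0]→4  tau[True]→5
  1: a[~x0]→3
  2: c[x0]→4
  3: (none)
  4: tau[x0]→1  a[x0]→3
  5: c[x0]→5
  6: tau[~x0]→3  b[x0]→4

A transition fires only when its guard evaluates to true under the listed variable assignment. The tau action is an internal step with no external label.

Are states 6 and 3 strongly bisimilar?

Compute ~ classes (split until stable):
  π0 = {{0,1,2,3,4,5,6}}
  π1 = {{0},{1,3},{2,5},{4},{6}}
  π2 = {{0},{1,3},{2},{4},{5},{6}}
stable after 3 split(s): 6 block(s)
class of 6: {6}; class of 3: {1,3}

Answer: NOT BISIMILAR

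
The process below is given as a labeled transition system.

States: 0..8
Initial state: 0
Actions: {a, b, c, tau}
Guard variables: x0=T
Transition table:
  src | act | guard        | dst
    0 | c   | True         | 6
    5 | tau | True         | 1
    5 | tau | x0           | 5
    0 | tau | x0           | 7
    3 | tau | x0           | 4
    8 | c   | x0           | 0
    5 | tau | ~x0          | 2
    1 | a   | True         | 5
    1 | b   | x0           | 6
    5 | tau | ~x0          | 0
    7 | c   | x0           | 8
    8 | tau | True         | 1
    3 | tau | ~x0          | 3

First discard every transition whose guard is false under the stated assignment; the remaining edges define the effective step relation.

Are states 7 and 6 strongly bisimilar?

Answer: NOT BISIMILAR

Trace:
Refine partition for ~:
  P[0] = {{0,1,2,3,4,5,6,7,8}}
  P[1] = {{0,8},{1},{2,4,6},{3,5},{7}}
  P[2] = {{0},{1},{2,4,6},{3},{5},{7},{8}}
7 equivalence class(es) (converged in 3)
[7]={7}  [6]={2,4,6}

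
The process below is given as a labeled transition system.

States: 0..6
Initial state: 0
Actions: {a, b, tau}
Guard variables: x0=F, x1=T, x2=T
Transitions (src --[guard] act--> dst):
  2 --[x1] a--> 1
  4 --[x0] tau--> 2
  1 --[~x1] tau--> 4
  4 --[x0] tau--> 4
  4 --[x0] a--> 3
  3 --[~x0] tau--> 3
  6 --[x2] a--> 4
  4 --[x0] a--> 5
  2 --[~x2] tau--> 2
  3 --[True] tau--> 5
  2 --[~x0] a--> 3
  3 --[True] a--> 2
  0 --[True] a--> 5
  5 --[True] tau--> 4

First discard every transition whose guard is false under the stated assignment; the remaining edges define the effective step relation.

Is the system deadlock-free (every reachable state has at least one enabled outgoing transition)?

R = {0,4,5}
  0: a→5  [1 exit(s)]
  4: ∅  [no exit]
  5: tau→4  [1 exit(s)]
trace reaching 4: a·tau

Answer: DEADLOCK at state 4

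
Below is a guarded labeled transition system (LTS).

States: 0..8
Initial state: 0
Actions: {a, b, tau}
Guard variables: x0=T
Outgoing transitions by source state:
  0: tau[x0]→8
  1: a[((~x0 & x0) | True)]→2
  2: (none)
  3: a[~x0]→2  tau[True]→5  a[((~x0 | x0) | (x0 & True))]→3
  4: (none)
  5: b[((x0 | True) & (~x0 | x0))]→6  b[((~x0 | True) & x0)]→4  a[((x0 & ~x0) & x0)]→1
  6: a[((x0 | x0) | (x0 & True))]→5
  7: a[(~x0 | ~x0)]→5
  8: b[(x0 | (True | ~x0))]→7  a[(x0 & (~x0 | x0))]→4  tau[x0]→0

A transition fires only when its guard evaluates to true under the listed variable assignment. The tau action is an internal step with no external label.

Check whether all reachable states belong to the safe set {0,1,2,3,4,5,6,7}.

Answer: INVARIANT VIOLATED at state 8

Analysis:
Safe = {0,1,2,3,4,5,6,7}
Reach set: {0,4,7,8}
  0: ok
  4: ok
  7: ok
  8: outside
counterexample path to 8: tau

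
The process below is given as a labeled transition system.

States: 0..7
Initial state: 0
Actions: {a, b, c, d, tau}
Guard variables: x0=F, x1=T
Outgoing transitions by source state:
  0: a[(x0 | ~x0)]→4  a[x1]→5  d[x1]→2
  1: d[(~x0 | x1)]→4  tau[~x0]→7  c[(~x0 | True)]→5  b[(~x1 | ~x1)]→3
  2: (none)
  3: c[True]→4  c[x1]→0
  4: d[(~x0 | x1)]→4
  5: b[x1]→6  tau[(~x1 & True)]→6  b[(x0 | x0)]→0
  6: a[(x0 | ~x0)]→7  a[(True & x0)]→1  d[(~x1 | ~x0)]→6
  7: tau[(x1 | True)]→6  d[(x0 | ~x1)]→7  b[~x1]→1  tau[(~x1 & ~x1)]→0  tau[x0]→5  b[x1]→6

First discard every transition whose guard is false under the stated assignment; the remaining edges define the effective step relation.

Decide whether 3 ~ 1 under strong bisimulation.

Compute ~ classes (split until stable):
  π0 = {{0,1,2,3,4,5,6,7}}
  π1 = {{0,6},{1},{2},{3},{4},{5},{7}}
  π2 = {{0},{1},{2},{3},{4},{5},{6},{7}}
8 equivalence class(es) (converged in 3)
class of 3: {3}; class of 1: {1}

Answer: NOT BISIMILAR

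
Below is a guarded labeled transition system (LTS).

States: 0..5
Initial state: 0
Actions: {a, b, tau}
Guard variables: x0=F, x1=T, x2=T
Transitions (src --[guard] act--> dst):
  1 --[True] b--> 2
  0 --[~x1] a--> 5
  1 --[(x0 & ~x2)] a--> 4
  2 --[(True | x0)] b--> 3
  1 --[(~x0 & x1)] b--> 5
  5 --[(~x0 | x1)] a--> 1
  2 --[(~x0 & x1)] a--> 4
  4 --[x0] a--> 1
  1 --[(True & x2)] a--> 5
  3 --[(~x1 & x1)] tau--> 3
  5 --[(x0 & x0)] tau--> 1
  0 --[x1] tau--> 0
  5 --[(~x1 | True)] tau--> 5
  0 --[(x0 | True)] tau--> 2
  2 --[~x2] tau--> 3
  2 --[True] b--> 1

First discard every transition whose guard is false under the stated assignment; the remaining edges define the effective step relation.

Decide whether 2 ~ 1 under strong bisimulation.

Answer: NOT BISIMILAR

Working:
Bisimulation quotient by refinement:
  π0 = {{0,1,2,3,4,5}}
  π1 = {{0},{1,2},{3,4},{5}}
  π2 = {{0},{1},{2},{3,4},{5}}
stable after 3 split(s): 5 block(s)
2∈{2}, 1∈{1}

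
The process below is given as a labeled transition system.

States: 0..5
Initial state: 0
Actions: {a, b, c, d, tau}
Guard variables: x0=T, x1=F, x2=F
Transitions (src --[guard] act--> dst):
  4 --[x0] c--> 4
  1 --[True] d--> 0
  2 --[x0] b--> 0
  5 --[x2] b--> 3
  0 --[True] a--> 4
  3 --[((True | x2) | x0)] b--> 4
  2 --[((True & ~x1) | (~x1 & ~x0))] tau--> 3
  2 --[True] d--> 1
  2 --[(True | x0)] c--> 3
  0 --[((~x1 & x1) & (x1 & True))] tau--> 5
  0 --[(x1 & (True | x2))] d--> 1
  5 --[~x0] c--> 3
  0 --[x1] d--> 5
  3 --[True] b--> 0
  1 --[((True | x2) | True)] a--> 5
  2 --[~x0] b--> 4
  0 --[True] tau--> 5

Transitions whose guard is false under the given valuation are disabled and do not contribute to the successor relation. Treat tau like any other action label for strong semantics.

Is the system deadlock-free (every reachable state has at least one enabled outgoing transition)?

Reach set: {0,4,5}
  0: a→4  tau→5  [2 exit(s)]
  4: c→4  [1 exit(s)]
  5: ∅  [no exit]
trace reaching 5: tau

Answer: DEADLOCK at state 5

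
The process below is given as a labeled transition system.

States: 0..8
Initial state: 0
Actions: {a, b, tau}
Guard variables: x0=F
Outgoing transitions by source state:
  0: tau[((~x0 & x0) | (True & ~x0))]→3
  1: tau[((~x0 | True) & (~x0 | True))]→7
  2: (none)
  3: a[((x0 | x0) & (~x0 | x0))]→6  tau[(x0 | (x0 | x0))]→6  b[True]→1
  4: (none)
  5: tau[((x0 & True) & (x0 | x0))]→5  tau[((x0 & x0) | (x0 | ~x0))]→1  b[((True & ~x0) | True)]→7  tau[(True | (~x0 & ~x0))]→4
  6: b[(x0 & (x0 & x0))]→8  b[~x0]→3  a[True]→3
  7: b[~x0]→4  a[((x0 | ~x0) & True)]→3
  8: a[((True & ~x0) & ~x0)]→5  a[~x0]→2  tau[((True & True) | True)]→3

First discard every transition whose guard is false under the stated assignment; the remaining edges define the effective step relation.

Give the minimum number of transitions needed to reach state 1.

Layered search for 1:
  depth 0: {0}
  depth 1: {3}
  depth 2: {1}
depth(1)=2, e.g. tau·b

Answer: 2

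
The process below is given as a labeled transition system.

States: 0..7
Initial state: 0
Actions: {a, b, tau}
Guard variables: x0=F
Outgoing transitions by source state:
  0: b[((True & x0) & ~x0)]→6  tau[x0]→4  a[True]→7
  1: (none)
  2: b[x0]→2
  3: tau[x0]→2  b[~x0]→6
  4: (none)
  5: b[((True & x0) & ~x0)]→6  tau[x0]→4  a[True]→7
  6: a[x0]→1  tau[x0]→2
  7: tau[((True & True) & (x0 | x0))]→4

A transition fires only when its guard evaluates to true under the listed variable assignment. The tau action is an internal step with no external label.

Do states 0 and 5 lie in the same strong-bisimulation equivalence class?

Answer: BISIMILAR

Analysis:
Refine partition for ~:
  P[0] = {{0,1,2,3,4,5,6,7}}
  P[1] = {{0,5},{1,2,4,6,7},{3}}
3 equivalence class(es) (converged in 2)
[0]={0,5}  [5]={0,5}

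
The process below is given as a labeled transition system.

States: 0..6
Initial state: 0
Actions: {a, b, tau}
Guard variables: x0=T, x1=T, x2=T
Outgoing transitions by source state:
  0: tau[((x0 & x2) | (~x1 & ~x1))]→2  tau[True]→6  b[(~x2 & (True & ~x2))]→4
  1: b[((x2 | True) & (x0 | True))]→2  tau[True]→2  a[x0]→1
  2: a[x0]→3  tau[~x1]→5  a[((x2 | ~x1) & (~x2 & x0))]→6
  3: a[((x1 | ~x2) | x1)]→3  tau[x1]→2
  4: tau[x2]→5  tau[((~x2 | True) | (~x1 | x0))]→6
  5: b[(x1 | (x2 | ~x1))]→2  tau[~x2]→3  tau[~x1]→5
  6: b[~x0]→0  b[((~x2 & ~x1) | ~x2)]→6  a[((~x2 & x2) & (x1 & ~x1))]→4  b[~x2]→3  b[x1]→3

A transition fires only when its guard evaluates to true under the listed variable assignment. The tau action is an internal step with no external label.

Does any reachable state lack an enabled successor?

Reach set: {0,2,3,6}
  0: tau→2  tau→6  [deg 2]
  2: a→3  [deg 1]
  3: a→3  tau→2  [deg 2]
  6: b→3  [deg 1]

Answer: DEADLOCK-FREE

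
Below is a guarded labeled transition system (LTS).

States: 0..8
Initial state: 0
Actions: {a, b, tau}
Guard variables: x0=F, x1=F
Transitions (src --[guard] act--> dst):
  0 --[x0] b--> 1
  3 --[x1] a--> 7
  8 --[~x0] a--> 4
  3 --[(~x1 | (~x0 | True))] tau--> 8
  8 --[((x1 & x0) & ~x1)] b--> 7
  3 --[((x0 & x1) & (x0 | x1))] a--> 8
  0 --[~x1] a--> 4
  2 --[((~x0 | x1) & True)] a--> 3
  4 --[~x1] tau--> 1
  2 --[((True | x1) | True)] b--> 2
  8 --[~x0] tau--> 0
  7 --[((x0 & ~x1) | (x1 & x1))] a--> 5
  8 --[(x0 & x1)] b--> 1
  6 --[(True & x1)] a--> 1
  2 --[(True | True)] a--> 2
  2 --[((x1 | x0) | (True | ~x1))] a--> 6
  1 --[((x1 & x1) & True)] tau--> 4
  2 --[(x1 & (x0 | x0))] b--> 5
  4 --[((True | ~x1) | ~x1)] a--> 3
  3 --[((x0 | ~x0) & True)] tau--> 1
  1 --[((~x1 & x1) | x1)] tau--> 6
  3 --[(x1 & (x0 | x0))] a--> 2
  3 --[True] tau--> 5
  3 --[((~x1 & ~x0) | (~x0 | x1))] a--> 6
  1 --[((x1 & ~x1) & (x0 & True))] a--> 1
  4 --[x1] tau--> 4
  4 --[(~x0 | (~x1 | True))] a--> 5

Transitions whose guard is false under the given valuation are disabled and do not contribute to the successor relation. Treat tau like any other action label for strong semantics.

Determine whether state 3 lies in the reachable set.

Answer: REACHABLE

Trace:
Guard filter leaves 14 enabled edge(s).
depth 0: {0}
depth 1: {4}  total {0,4}
depth 2: {1,3,5}  total {0,1,3,4,5}
depth 3: {6,8}  total {0,1,3,4,5,6,8}
R = {0,1,3,4,5,6,8}
Path to 3: a·a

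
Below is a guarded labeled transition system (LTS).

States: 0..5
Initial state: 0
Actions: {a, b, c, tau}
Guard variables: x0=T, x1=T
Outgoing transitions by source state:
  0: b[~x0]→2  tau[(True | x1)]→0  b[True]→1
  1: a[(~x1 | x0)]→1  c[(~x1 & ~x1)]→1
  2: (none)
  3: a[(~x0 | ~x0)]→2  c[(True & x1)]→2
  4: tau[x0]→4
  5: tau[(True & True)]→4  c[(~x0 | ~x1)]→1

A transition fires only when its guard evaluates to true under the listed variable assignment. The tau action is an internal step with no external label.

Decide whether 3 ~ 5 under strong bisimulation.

Bisimulation quotient by refinement:
  π0 = {{0,1,2,3,4,5}}
  π1 = {{0},{1},{2},{3},{4,5}}
5 equivalence class(es) (converged in 2)
[3]={3}  [5]={4,5}

Answer: NOT BISIMILAR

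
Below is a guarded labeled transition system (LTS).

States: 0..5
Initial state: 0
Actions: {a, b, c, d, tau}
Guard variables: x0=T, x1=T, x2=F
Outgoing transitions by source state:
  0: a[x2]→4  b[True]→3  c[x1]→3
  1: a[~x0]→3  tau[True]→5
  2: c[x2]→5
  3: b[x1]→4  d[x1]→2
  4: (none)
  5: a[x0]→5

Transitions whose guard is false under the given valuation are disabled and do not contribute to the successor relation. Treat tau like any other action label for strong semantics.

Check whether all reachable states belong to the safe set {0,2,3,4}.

Answer: INVARIANT HOLDS

Trace:
Safe = {0,2,3,4}
Reachable = {0,2,3,4}
  0: ✓
  2: ✓
  3: ✓
  4: ✓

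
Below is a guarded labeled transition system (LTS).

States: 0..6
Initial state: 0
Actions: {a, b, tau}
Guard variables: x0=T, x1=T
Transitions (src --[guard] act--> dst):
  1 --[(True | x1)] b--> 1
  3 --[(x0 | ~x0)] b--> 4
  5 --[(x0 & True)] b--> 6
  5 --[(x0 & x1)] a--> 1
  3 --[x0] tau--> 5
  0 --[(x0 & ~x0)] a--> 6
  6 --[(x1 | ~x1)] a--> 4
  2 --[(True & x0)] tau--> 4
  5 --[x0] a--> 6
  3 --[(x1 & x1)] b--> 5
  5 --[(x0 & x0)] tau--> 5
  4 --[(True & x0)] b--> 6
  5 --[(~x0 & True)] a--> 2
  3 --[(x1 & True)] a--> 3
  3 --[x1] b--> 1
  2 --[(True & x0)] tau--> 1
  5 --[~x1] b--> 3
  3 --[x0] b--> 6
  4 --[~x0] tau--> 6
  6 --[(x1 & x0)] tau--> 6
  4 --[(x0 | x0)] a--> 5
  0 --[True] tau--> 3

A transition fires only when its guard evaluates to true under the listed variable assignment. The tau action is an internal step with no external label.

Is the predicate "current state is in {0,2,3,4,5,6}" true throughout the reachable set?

Inv-set: {0,2,3,4,5,6}
Reach set: {0,1,3,4,5,6}
  0: ok
  1: ✗ unsafe
  3: ok
  4: ok
  5: ok
  6: ok
reach 1 via tau·b — violates

Answer: INVARIANT VIOLATED at state 1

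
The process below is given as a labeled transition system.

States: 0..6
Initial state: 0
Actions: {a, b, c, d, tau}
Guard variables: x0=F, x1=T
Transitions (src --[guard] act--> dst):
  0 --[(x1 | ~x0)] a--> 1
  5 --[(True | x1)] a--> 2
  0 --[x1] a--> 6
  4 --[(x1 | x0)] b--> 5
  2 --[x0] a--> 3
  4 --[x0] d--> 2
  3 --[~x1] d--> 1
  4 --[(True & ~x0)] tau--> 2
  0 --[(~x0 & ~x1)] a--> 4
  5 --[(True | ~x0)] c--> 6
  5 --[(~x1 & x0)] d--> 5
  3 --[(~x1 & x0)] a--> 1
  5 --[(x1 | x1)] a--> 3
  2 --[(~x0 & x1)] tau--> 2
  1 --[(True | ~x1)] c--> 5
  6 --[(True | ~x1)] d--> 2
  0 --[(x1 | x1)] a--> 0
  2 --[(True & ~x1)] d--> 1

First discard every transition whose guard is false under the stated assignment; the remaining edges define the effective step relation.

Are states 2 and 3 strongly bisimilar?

Bisimulation quotient by refinement:
  round 0: {{0,1,2,3,4,5,6}}
  round 1: {{0},{1},{2},{3},{4},{5},{6}}
Fixed point at round 2; 7 class(es).
class of 2: {2}; class of 3: {3}

Answer: NOT BISIMILAR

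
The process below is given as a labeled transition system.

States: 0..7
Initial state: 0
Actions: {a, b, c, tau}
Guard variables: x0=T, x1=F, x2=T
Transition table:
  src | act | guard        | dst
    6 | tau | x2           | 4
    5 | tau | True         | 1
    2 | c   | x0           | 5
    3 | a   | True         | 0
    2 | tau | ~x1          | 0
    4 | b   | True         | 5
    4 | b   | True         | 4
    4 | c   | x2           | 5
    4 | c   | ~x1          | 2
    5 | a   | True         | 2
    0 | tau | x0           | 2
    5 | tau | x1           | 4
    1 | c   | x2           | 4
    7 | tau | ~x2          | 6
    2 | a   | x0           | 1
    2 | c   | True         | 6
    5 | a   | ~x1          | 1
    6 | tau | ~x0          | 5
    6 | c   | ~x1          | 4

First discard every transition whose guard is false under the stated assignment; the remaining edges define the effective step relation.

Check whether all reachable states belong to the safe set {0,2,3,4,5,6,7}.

Inv-set: {0,2,3,4,5,6,7}
Reachable = {0,1,2,4,5,6}
  0: ok
  1: VIOLATES
  2: ok
  4: ok
  5: ok
  6: ok
witness against invariant: tau·a → 1

Answer: INVARIANT VIOLATED at state 1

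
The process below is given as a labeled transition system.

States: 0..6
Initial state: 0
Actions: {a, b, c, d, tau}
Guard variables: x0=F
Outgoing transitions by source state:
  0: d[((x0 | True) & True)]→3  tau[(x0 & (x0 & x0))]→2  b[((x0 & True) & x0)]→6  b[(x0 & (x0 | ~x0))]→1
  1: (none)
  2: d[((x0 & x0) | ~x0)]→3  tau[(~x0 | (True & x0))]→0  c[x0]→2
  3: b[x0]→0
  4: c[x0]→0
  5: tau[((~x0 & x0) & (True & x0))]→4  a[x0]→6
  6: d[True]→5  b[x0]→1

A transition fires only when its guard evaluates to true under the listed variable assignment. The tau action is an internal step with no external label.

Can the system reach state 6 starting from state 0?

Guard filter leaves 4 enabled edge(s).
depth 0: {0}
depth 1: {3}  now seen {0,3}
Reach set: {0,3}

Answer: UNREACHABLE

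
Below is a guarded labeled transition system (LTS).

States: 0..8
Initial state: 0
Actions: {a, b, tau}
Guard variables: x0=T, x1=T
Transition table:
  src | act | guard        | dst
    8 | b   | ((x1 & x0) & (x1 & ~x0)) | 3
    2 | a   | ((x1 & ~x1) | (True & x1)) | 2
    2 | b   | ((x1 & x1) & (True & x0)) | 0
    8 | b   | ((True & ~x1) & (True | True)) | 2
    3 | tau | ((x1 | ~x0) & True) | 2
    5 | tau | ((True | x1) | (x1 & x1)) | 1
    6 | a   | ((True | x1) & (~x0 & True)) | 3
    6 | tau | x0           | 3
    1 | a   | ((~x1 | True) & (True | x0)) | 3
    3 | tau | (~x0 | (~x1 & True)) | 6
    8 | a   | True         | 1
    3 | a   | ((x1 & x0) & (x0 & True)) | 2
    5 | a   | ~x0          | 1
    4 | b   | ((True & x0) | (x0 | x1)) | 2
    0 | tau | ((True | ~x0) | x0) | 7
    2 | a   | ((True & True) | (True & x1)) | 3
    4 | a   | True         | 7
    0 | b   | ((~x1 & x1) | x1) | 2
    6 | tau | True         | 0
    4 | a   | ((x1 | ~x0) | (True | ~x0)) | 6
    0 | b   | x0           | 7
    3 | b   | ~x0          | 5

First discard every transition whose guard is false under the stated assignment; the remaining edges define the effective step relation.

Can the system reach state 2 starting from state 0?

Answer: REACHABLE

Trace:
16 transition(s) survive guard evaluation.
depth 0: {0}
depth 1: {2,7}  now seen {0,2,7}
depth 2: {3}  now seen {0,2,3,7}
R = {0,2,3,7}
Path to 2: b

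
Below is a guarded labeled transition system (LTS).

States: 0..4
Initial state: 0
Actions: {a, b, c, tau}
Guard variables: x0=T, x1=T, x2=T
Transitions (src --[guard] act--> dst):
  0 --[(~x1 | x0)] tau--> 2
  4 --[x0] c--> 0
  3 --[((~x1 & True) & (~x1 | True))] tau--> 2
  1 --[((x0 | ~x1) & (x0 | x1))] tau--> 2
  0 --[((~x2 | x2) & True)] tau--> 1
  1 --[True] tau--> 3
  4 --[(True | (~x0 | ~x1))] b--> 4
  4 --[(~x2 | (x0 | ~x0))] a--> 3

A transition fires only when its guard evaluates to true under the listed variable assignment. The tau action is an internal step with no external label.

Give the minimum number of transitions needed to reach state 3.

Layered search for 3:
  depth 0: {0}
  depth 1: {1,2}
  depth 2: {3}
3 enters at depth 2; path tau·tau

Answer: 2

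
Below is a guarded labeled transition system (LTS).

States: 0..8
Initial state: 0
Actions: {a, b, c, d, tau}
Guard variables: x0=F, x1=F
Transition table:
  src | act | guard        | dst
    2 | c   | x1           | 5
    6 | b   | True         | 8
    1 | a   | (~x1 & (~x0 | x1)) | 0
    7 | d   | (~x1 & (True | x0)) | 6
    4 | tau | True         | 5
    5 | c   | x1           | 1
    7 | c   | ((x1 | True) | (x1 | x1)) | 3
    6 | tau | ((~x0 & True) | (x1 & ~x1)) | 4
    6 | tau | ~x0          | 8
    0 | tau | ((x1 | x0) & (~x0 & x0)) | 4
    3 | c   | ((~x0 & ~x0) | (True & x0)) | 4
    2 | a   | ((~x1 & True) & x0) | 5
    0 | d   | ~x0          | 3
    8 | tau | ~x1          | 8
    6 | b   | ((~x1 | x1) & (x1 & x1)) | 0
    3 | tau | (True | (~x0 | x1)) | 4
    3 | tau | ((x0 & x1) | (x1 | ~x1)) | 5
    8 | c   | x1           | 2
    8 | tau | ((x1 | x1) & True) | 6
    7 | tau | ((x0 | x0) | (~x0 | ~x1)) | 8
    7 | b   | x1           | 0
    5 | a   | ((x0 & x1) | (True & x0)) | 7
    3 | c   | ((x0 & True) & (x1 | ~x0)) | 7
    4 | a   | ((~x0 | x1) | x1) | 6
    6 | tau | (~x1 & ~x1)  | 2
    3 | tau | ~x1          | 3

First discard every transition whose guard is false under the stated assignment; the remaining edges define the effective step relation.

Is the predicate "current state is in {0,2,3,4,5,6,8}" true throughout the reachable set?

Answer: INVARIANT HOLDS

Working:
Inv-set: {0,2,3,4,5,6,8}
Reachable = {0,2,3,4,5,6,8}
  0: ✓
  2: ✓
  3: ✓
  4: ✓
  5: ✓
  6: ✓
  8: ✓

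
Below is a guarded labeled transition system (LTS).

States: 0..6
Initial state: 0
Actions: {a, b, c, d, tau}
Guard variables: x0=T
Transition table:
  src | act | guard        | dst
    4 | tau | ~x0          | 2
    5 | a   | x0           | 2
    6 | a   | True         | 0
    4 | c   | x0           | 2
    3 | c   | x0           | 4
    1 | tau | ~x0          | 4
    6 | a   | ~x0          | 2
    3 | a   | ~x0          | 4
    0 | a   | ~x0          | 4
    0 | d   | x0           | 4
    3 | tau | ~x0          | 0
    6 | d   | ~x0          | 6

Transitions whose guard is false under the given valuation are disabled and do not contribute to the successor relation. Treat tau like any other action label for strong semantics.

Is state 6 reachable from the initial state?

Answer: UNREACHABLE

Working:
Guard filter leaves 5 enabled edge(s).
L0 = {0}
L1 = {4}  cumulative {0,4}
L2 = {2}  cumulative {0,2,4}
Reach set: {0,2,4}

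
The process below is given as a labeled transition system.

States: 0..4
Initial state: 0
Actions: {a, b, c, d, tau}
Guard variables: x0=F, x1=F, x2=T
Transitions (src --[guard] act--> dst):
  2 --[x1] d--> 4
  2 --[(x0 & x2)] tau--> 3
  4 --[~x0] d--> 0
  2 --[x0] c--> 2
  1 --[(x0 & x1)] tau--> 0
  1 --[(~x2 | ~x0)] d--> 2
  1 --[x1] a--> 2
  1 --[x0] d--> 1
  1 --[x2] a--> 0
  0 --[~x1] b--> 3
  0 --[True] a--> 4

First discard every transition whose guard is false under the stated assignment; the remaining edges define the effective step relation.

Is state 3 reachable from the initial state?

Answer: REACHABLE

Working:
5 transition(s) survive guard evaluation.
L0 = {0}
L1 = {3,4}  now seen {0,3,4}
Reach set: {0,3,4}
Path to 3: b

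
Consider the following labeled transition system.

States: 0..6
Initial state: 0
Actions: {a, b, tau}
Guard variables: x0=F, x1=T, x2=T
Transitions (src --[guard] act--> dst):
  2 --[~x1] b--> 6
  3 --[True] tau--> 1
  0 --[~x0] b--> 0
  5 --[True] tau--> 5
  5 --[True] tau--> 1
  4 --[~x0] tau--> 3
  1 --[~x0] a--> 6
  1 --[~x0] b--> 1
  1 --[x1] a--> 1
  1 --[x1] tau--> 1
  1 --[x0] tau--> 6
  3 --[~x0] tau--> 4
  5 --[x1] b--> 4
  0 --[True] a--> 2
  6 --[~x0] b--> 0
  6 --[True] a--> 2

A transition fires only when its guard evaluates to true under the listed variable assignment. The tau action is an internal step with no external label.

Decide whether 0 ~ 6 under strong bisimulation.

Answer: BISIMILAR

Analysis:
Refine partition for ~:
  π0 = {{0,1,2,3,4,5,6}}
  π1 = {{0,6},{1},{2},{3,4},{5}}
  π2 = {{0,6},{1},{2},{3},{4},{5}}
stable after 3 split(s): 6 block(s)
0∈{0,6}, 6∈{0,6}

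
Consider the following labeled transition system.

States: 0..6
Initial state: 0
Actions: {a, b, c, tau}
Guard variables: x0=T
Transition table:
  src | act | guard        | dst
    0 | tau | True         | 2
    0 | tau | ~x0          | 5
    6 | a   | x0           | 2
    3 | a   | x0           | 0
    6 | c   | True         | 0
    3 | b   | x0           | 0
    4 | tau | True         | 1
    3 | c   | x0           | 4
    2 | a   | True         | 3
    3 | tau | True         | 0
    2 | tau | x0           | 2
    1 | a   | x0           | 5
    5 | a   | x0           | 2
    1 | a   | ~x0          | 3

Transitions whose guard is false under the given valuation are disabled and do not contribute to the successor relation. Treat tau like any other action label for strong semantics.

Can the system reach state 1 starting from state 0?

Answer: REACHABLE

Working:
12 transition(s) survive guard evaluation.
depth 0: {0}
depth 1: {2}  total {0,2}
depth 2: {3}  total {0,2,3}
depth 3: {4}  total {0,2,3,4}
depth 4: {1}  total {0,1,2,3,4}
depth 5: {5}  total {0,1,2,3,4,5}
Reachable = {0,1,2,3,4,5}
trace reaching 1: tau·a·c·tau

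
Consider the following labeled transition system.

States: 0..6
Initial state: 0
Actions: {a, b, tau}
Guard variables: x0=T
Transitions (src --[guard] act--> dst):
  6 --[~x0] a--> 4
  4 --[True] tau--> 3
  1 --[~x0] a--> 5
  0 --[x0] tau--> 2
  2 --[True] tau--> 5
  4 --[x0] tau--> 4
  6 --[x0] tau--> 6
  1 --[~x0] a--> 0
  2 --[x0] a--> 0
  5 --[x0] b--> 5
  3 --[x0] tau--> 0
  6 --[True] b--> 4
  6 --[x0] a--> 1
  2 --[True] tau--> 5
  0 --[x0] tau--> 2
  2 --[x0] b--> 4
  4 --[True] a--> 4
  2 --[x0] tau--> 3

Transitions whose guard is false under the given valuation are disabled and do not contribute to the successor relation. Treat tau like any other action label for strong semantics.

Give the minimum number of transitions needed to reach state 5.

Answer: 2

Working:
BFS to 5:
  depth 0: {0}
  depth 1: {2}
  depth 2: {3,4,5}
5 enters at depth 2; path tau·tau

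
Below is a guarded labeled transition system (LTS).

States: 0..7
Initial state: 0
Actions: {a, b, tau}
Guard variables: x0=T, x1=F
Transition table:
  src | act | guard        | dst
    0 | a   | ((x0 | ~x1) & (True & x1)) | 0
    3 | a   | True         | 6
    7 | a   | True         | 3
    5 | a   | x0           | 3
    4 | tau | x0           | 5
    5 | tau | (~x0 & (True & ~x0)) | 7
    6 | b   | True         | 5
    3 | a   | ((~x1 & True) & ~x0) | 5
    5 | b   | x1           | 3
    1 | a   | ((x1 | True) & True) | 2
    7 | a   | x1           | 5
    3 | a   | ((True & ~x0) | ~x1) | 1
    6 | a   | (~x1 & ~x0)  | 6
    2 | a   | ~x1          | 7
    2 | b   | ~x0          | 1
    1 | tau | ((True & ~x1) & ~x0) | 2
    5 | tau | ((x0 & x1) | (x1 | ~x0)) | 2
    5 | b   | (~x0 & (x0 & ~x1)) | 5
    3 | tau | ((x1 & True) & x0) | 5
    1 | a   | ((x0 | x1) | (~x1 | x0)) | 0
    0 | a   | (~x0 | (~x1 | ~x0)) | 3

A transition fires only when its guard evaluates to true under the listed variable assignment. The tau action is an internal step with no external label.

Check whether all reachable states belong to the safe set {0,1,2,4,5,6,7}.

Safe = {0,1,2,4,5,6,7}
Reach set: {0,1,2,3,5,6,7}
  0: ✓
  1: ✓
  2: ✓
  3: ✗ unsafe
  5: ✓
  6: ✓
  7: ✓
witness against invariant: a → 3

Answer: INVARIANT VIOLATED at state 3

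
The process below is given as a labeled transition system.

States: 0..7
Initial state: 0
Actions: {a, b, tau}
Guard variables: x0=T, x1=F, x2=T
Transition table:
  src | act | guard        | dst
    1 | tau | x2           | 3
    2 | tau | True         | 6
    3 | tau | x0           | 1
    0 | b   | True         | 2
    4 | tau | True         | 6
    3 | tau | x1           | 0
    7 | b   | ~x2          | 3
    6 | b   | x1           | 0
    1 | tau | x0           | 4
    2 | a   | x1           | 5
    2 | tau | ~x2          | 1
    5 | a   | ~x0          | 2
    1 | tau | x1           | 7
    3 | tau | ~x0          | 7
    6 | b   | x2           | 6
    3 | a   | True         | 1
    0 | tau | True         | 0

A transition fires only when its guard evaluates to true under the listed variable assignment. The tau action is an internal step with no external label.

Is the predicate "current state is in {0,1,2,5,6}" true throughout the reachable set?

Inv-set: {0,1,2,5,6}
Reach set: {0,2,6}
  0: ✓
  2: ✓
  6: ✓

Answer: INVARIANT HOLDS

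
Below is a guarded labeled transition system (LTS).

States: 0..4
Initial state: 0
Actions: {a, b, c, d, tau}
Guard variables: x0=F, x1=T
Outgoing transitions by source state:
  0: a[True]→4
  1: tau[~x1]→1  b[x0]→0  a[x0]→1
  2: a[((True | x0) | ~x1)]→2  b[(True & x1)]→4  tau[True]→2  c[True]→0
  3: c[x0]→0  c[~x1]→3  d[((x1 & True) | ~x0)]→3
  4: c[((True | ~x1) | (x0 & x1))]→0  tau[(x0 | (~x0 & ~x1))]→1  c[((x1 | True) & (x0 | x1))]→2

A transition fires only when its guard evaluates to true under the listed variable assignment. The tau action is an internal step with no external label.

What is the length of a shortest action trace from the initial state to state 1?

Answer: UNREACHABLE

Trace:
BFS to 1:
  L0 = {0}
  L1 = {4}
  L2 = {2}
1 never appears.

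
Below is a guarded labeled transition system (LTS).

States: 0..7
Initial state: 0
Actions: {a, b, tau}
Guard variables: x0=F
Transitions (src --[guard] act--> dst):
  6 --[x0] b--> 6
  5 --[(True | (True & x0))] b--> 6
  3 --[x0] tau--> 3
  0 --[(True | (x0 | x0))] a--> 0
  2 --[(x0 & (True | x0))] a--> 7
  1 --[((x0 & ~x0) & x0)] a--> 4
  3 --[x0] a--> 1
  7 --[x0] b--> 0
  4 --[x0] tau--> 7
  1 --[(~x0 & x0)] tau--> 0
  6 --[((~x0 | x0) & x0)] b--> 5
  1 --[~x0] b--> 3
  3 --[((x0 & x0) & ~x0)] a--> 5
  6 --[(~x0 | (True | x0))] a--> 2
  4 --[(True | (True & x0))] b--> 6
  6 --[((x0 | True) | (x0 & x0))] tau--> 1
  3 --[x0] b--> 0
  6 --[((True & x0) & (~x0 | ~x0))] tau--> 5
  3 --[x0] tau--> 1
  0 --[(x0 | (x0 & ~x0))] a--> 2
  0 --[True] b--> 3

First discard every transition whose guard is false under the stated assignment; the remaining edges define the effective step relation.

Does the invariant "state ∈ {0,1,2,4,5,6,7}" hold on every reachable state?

Answer: INVARIANT VIOLATED at state 3

Trace:
Inv-set: {0,1,2,4,5,6,7}
Reachable = {0,3}
  0: safe
  3: outside
reach 3 via b — violates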